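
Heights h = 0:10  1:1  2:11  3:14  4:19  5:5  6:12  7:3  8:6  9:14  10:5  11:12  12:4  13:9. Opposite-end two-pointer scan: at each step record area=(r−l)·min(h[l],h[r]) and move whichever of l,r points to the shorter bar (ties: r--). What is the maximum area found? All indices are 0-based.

l=0 r=13: min(10,9)*13=117 best=117 *, r--
l=0 r=12: min(10,4)*12=48 best=117, r--
l=0 r=11: min(10,12)*11=110 best=117, l++
l=1 r=11: min(1,12)*10=10 best=117, l++
l=2 r=11: min(11,12)*9=99 best=117, l++
l=3 r=11: min(14,12)*8=96 best=117, r--
l=3 r=10: min(14,5)*7=35 best=117, r--
l=3 r=9: min(14,14)*6=84 best=117, r--
l=3 r=8: min(14,6)*5=30 best=117, r--
l=3 r=7: min(14,3)*4=12 best=117, r--
l=3 r=6: min(14,12)*3=36 best=117, r--
l=3 r=5: min(14,5)*2=10 best=117, r--
l=3 r=4: min(14,19)*1=14 best=117, l++

max area = 117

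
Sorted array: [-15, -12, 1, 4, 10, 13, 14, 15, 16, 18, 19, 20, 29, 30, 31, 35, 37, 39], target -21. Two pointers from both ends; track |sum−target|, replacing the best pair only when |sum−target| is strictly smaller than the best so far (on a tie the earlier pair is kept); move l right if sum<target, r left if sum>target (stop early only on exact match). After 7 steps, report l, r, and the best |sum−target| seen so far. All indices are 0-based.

l=0 r=17: -15+39=24 d=45 *, r--
l=0 r=16: -15+37=22 d=43 *, r--
l=0 r=15: -15+35=20 d=41 *, r--
l=0 r=14: -15+31=16 d=37 *, r--
l=0 r=13: -15+30=15 d=36 *, r--
l=0 r=12: -15+29=14 d=35 *, r--
l=0 r=11: -15+20=5 d=26 *, r--

l=0, r=10, best |Δ|=26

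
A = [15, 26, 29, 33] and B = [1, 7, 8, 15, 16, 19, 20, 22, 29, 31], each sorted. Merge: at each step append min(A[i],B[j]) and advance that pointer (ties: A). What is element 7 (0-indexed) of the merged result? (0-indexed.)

merged[7] = 20

[i=0,j=0] A[i]=15>B[j]=1 take 1 → j++
[i=0,j=1] A[i]=15>B[j]=7 take 7 → j++
[i=0,j=2] A[i]=15>B[j]=8 take 8 → j++
[i=0,j=3] A[i]=15<=B[j]=15 take 15 → i++
[i=1,j=3] A[i]=26>B[j]=15 take 15 → j++
[i=1,j=4] A[i]=26>B[j]=16 take 16 → j++
[i=1,j=5] A[i]=26>B[j]=19 take 19 → j++
[i=1,j=6] A[i]=26>B[j]=20 take 20 → j++
[i=1,j=7] A[i]=26>B[j]=22 take 22 → j++
[i=1,j=8] A[i]=26<=B[j]=29 take 26 → i++
[i=2,j=8] A[i]=29<=B[j]=29 take 29 → i++
[i=3,j=8] A[i]=33>B[j]=29 take 29 → j++
[i=3,j=9] A[i]=33>B[j]=31 take 31 → j++
[i=3,j=10] B done, take A[i]=33 → i++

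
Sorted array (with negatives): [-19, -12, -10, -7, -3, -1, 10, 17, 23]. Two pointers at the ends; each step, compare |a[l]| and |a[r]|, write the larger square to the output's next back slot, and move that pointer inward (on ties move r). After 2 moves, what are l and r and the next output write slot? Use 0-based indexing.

[0,8] |-19|<=|23| out[8]=529 → r--
[0,7] |-19|>|17| out[7]=361 → l++

l=1, r=7, next write slot=6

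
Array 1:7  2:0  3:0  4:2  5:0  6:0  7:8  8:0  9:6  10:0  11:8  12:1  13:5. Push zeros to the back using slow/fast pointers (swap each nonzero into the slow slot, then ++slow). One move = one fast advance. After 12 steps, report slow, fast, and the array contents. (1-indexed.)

slow=7, fast=13, a=[7, 2, 8, 6, 8, 1, 0, 0, 0, 0, 0, 0, 5]

(s=1,f=1) a[fast]=7≠0 swap→a[1]=7 → slow++,fast++
(s=2,f=2) a[fast]=0 → fast++
(s=2,f=3) a[fast]=0 → fast++
(s=2,f=4) a[fast]=2≠0 swap→a[2]=2 → slow++,fast++
(s=3,f=5) a[fast]=0 → fast++
(s=3,f=6) a[fast]=0 → fast++
(s=3,f=7) a[fast]=8≠0 swap→a[3]=8 → slow++,fast++
(s=4,f=8) a[fast]=0 → fast++
(s=4,f=9) a[fast]=6≠0 swap→a[4]=6 → slow++,fast++
(s=5,f=10) a[fast]=0 → fast++
(s=5,f=11) a[fast]=8≠0 swap→a[5]=8 → slow++,fast++
(s=6,f=12) a[fast]=1≠0 swap→a[6]=1 → slow++,fast++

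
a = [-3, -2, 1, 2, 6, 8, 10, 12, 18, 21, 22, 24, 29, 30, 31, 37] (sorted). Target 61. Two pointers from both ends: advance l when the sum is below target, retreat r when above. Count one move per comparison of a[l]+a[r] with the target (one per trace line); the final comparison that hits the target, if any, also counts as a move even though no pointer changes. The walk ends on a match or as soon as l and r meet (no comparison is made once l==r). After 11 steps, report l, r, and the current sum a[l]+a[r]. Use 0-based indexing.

l=0 r=15: -3+37=34 <61, l++
l=1 r=15: -2+37=35 <61, l++
l=2 r=15: 1+37=38 <61, l++
l=3 r=15: 2+37=39 <61, l++
l=4 r=15: 6+37=43 <61, l++
l=5 r=15: 8+37=45 <61, l++
l=6 r=15: 10+37=47 <61, l++
l=7 r=15: 12+37=49 <61, l++
l=8 r=15: 18+37=55 <61, l++
l=9 r=15: 21+37=58 <61, l++
l=10 r=15: 22+37=59 <61, l++

l=11, r=15, sum=61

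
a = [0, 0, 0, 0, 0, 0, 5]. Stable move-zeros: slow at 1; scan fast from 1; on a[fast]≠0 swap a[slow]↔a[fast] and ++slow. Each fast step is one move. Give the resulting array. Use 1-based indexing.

[5, 0, 0, 0, 0, 0, 0]

(s=1,f=1) a[fast]=0 → fast++
(s=1,f=2) a[fast]=0 → fast++
(s=1,f=3) a[fast]=0 → fast++
(s=1,f=4) a[fast]=0 → fast++
(s=1,f=5) a[fast]=0 → fast++
(s=1,f=6) a[fast]=0 → fast++
(s=1,f=7) a[fast]=5≠0 swap→a[1]=5 → slow++,fast++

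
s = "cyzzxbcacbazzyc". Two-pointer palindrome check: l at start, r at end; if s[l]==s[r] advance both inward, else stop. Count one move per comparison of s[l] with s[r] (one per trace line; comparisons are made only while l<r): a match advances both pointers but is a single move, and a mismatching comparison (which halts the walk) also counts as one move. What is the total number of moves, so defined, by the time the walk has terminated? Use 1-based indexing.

5 moves

[1,15] 'c'=='c' → l++,r--
[2,14] 'y'=='y' → l++,r--
[3,13] 'z'=='z' → l++,r--
[4,12] 'z'=='z' → l++,r--
[5,11] 'x'!='a' → stop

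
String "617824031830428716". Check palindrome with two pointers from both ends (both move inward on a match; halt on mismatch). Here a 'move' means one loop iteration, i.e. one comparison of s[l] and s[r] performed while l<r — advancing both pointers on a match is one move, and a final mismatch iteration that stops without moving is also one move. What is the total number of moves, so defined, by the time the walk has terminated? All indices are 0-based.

9 moves

[0,17] '6'=='6' → l++,r--
[1,16] '1'=='1' → l++,r--
[2,15] '7'=='7' → l++,r--
[3,14] '8'=='8' → l++,r--
[4,13] '2'=='2' → l++,r--
[5,12] '4'=='4' → l++,r--
[6,11] '0'=='0' → l++,r--
[7,10] '3'=='3' → l++,r--
[8,9] '1'!='8' → stop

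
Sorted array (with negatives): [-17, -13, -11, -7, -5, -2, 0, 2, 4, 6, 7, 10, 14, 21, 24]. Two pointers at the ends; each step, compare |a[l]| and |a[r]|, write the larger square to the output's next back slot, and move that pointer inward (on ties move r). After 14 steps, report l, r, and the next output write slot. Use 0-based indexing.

l=0 r=14: |-17|<=|24| out[14]=576, r--
l=0 r=13: |-17|<=|21| out[13]=441, r--
l=0 r=12: |-17|>|14| out[12]=289, l++
l=1 r=12: |-13|<=|14| out[11]=196, r--
l=1 r=11: |-13|>|10| out[10]=169, l++
l=2 r=11: |-11|>|10| out[9]=121, l++
l=3 r=11: |-7|<=|10| out[8]=100, r--
l=3 r=10: |-7|<=|7| out[7]=49, r--
l=3 r=9: |-7|>|6| out[6]=49, l++
l=4 r=9: |-5|<=|6| out[5]=36, r--
l=4 r=8: |-5|>|4| out[4]=25, l++
l=5 r=8: |-2|<=|4| out[3]=16, r--
l=5 r=7: |-2|<=|2| out[2]=4, r--
l=5 r=6: |-2|>|0| out[1]=4, l++

l=6, r=6, next write slot=0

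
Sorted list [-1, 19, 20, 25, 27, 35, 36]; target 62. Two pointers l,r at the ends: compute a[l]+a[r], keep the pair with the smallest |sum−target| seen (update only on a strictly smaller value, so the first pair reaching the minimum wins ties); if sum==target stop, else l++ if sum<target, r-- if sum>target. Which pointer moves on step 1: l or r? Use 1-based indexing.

l=1 r=7: -1+36=35 d=27 *, l++

l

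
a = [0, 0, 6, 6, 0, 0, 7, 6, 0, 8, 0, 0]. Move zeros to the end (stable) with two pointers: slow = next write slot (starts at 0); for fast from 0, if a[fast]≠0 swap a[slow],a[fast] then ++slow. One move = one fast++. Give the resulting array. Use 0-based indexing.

slow=0 fast=0: a[fast]=0, fast++
slow=0 fast=1: a[fast]=0, fast++
slow=0 fast=2: a[fast]=6≠0 swap→a[0]=6, slow++,fast++
slow=1 fast=3: a[fast]=6≠0 swap→a[1]=6, slow++,fast++
slow=2 fast=4: a[fast]=0, fast++
slow=2 fast=5: a[fast]=0, fast++
slow=2 fast=6: a[fast]=7≠0 swap→a[2]=7, slow++,fast++
slow=3 fast=7: a[fast]=6≠0 swap→a[3]=6, slow++,fast++
slow=4 fast=8: a[fast]=0, fast++
slow=4 fast=9: a[fast]=8≠0 swap→a[4]=8, slow++,fast++
slow=5 fast=10: a[fast]=0, fast++
slow=5 fast=11: a[fast]=0, fast++

[6, 6, 7, 6, 8, 0, 0, 0, 0, 0, 0, 0]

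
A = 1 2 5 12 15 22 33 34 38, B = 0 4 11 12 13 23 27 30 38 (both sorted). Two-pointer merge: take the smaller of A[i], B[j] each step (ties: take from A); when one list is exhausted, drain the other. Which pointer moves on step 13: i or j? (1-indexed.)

i=1 j=1: A[i]=1>B[j]=0 take 0, j++
i=1 j=2: A[i]=1<=B[j]=4 take 1, i++
i=2 j=2: A[i]=2<=B[j]=4 take 2, i++
i=3 j=2: A[i]=5>B[j]=4 take 4, j++
i=3 j=3: A[i]=5<=B[j]=11 take 5, i++
i=4 j=3: A[i]=12>B[j]=11 take 11, j++
i=4 j=4: A[i]=12<=B[j]=12 take 12, i++
i=5 j=4: A[i]=15>B[j]=12 take 12, j++
i=5 j=5: A[i]=15>B[j]=13 take 13, j++
i=5 j=6: A[i]=15<=B[j]=23 take 15, i++
i=6 j=6: A[i]=22<=B[j]=23 take 22, i++
i=7 j=6: A[i]=33>B[j]=23 take 23, j++
i=7 j=7: A[i]=33>B[j]=27 take 27, j++

j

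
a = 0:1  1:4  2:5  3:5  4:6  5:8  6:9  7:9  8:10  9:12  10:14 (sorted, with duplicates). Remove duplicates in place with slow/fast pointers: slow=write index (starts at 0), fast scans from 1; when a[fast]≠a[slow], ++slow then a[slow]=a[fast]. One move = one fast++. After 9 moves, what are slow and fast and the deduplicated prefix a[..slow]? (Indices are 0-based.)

(s=0,f=1) a[fast]=4≠a[slow]=1 write a[1]=4 → slow++,fast++
(s=1,f=2) a[fast]=5≠a[slow]=4 write a[2]=5 → slow++,fast++
(s=2,f=3) a[fast]=5=a[slow] dup → fast++
(s=2,f=4) a[fast]=6≠a[slow]=5 write a[3]=6 → slow++,fast++
(s=3,f=5) a[fast]=8≠a[slow]=6 write a[4]=8 → slow++,fast++
(s=4,f=6) a[fast]=9≠a[slow]=8 write a[5]=9 → slow++,fast++
(s=5,f=7) a[fast]=9=a[slow] dup → fast++
(s=5,f=8) a[fast]=10≠a[slow]=9 write a[6]=10 → slow++,fast++
(s=6,f=9) a[fast]=12≠a[slow]=10 write a[7]=12 → slow++,fast++

slow=7, fast=10, prefix=[1, 4, 5, 6, 8, 9, 10, 12]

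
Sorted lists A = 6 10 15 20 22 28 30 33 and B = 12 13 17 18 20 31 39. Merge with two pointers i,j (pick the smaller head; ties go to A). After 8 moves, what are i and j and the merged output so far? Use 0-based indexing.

[i=0,j=0] A[i]=6<=B[j]=12 take 6 → i++
[i=1,j=0] A[i]=10<=B[j]=12 take 10 → i++
[i=2,j=0] A[i]=15>B[j]=12 take 12 → j++
[i=2,j=1] A[i]=15>B[j]=13 take 13 → j++
[i=2,j=2] A[i]=15<=B[j]=17 take 15 → i++
[i=3,j=2] A[i]=20>B[j]=17 take 17 → j++
[i=3,j=3] A[i]=20>B[j]=18 take 18 → j++
[i=3,j=4] A[i]=20<=B[j]=20 take 20 → i++

i=4, j=4, merged so far=[6, 10, 12, 13, 15, 17, 18, 20]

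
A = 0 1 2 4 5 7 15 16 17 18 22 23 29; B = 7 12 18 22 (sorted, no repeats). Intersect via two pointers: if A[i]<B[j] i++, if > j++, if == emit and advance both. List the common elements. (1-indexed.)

i=1 j=1: 0<7, i++
i=2 j=1: 1<7, i++
i=3 j=1: 2<7, i++
i=4 j=1: 4<7, i++
i=5 j=1: 5<7, i++
i=6 j=1: 7==7 emit, i++,j++
i=7 j=2: 15>12, j++
i=7 j=3: 15<18, i++
i=8 j=3: 16<18, i++
i=9 j=3: 17<18, i++
i=10 j=3: 18==18 emit, i++,j++
i=11 j=4: 22==22 emit, i++,j++

intersection = [7, 18, 22]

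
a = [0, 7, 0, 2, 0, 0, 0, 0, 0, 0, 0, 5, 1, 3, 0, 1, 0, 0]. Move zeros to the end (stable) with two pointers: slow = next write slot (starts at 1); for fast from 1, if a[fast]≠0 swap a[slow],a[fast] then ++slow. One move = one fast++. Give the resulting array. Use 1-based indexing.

(s=1,f=1) a[fast]=0 → fast++
(s=1,f=2) a[fast]=7≠0 swap→a[1]=7 → slow++,fast++
(s=2,f=3) a[fast]=0 → fast++
(s=2,f=4) a[fast]=2≠0 swap→a[2]=2 → slow++,fast++
(s=3,f=5) a[fast]=0 → fast++
(s=3,f=6) a[fast]=0 → fast++
(s=3,f=7) a[fast]=0 → fast++
(s=3,f=8) a[fast]=0 → fast++
(s=3,f=9) a[fast]=0 → fast++
(s=3,f=10) a[fast]=0 → fast++
(s=3,f=11) a[fast]=0 → fast++
(s=3,f=12) a[fast]=5≠0 swap→a[3]=5 → slow++,fast++
(s=4,f=13) a[fast]=1≠0 swap→a[4]=1 → slow++,fast++
(s=5,f=14) a[fast]=3≠0 swap→a[5]=3 → slow++,fast++
(s=6,f=15) a[fast]=0 → fast++
(s=6,f=16) a[fast]=1≠0 swap→a[6]=1 → slow++,fast++
(s=7,f=17) a[fast]=0 → fast++
(s=7,f=18) a[fast]=0 → fast++

[7, 2, 5, 1, 3, 1, 0, 0, 0, 0, 0, 0, 0, 0, 0, 0, 0, 0]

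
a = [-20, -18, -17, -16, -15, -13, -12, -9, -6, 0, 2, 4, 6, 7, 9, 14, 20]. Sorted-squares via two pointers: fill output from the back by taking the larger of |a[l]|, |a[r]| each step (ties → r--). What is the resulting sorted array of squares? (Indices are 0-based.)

[0,16] |-20|<=|20| out[16]=400 → r--
[0,15] |-20|>|14| out[15]=400 → l++
[1,15] |-18|>|14| out[14]=324 → l++
[2,15] |-17|>|14| out[13]=289 → l++
[3,15] |-16|>|14| out[12]=256 → l++
[4,15] |-15|>|14| out[11]=225 → l++
[5,15] |-13|<=|14| out[10]=196 → r--
[5,14] |-13|>|9| out[9]=169 → l++
[6,14] |-12|>|9| out[8]=144 → l++
[7,14] |-9|<=|9| out[7]=81 → r--
[7,13] |-9|>|7| out[6]=81 → l++
[8,13] |-6|<=|7| out[5]=49 → r--
[8,12] |-6|<=|6| out[4]=36 → r--
[8,11] |-6|>|4| out[3]=36 → l++
[9,11] |0|<=|4| out[2]=16 → r--
[9,10] |0|<=|2| out[1]=4 → r--
[9,9] |0|<=|0| out[0]=0 → r--

[0, 4, 16, 36, 36, 49, 81, 81, 144, 169, 196, 225, 256, 289, 324, 400, 400]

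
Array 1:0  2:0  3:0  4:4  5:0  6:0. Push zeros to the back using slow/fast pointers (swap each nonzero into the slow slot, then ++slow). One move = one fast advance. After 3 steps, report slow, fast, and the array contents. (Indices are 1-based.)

(s=1,f=1) a[fast]=0 → fast++
(s=1,f=2) a[fast]=0 → fast++
(s=1,f=3) a[fast]=0 → fast++

slow=1, fast=4, a=[0, 0, 0, 4, 0, 0]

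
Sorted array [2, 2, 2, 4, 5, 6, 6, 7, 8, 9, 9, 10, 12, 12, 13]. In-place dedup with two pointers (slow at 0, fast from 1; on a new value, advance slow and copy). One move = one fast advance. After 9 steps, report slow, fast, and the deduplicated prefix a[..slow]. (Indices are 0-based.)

(s=0,f=1) a[fast]=2=a[slow] dup → fast++
(s=0,f=2) a[fast]=2=a[slow] dup → fast++
(s=0,f=3) a[fast]=4≠a[slow]=2 write a[1]=4 → slow++,fast++
(s=1,f=4) a[fast]=5≠a[slow]=4 write a[2]=5 → slow++,fast++
(s=2,f=5) a[fast]=6≠a[slow]=5 write a[3]=6 → slow++,fast++
(s=3,f=6) a[fast]=6=a[slow] dup → fast++
(s=3,f=7) a[fast]=7≠a[slow]=6 write a[4]=7 → slow++,fast++
(s=4,f=8) a[fast]=8≠a[slow]=7 write a[5]=8 → slow++,fast++
(s=5,f=9) a[fast]=9≠a[slow]=8 write a[6]=9 → slow++,fast++

slow=6, fast=10, prefix=[2, 4, 5, 6, 7, 8, 9]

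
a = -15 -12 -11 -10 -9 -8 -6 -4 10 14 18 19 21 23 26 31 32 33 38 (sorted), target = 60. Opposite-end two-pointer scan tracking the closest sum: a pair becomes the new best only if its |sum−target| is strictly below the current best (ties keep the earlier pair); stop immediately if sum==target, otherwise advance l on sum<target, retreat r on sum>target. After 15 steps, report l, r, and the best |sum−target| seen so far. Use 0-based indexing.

l=14, r=17, best |Δ|=1

[0,18] -15+38=23 d=37 * → l++
[1,18] -12+38=26 d=34 * → l++
[2,18] -11+38=27 d=33 * → l++
[3,18] -10+38=28 d=32 * → l++
[4,18] -9+38=29 d=31 * → l++
[5,18] -8+38=30 d=30 * → l++
[6,18] -6+38=32 d=28 * → l++
[7,18] -4+38=34 d=26 * → l++
[8,18] 10+38=48 d=12 * → l++
[9,18] 14+38=52 d=8 * → l++
[10,18] 18+38=56 d=4 * → l++
[11,18] 19+38=57 d=3 * → l++
[12,18] 21+38=59 d=1 * → l++
[13,18] 23+38=61 d=1 → r--
[13,17] 23+33=56 d=4 → l++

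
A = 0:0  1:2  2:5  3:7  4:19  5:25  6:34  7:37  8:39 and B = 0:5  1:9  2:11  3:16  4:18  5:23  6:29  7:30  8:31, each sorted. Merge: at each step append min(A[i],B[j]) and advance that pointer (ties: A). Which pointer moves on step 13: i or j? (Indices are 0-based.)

j

i=0 j=0: A[i]=0<=B[j]=5 take 0, i++
i=1 j=0: A[i]=2<=B[j]=5 take 2, i++
i=2 j=0: A[i]=5<=B[j]=5 take 5, i++
i=3 j=0: A[i]=7>B[j]=5 take 5, j++
i=3 j=1: A[i]=7<=B[j]=9 take 7, i++
i=4 j=1: A[i]=19>B[j]=9 take 9, j++
i=4 j=2: A[i]=19>B[j]=11 take 11, j++
i=4 j=3: A[i]=19>B[j]=16 take 16, j++
i=4 j=4: A[i]=19>B[j]=18 take 18, j++
i=4 j=5: A[i]=19<=B[j]=23 take 19, i++
i=5 j=5: A[i]=25>B[j]=23 take 23, j++
i=5 j=6: A[i]=25<=B[j]=29 take 25, i++
i=6 j=6: A[i]=34>B[j]=29 take 29, j++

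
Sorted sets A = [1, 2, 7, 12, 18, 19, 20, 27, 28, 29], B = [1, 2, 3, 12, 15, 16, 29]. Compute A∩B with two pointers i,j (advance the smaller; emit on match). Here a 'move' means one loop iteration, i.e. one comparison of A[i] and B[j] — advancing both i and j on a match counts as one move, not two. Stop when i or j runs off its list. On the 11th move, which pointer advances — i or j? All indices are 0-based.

[i=0,j=0] 1==1 emit → i++,j++
[i=1,j=1] 2==2 emit → i++,j++
[i=2,j=2] 7>3 → j++
[i=2,j=3] 7<12 → i++
[i=3,j=3] 12==12 emit → i++,j++
[i=4,j=4] 18>15 → j++
[i=4,j=5] 18>16 → j++
[i=4,j=6] 18<29 → i++
[i=5,j=6] 19<29 → i++
[i=6,j=6] 20<29 → i++
[i=7,j=6] 27<29 → i++

i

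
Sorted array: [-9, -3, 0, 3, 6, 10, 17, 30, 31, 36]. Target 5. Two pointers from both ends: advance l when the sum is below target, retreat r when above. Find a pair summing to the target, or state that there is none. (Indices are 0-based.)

l=0 r=9: -9+36=27 >5, r--
l=0 r=8: -9+31=22 >5, r--
l=0 r=7: -9+30=21 >5, r--
l=0 r=6: -9+17=8 >5, r--
l=0 r=5: -9+10=1 <5, l++
l=1 r=5: -3+10=7 >5, r--
l=1 r=4: -3+6=3 <5, l++
l=2 r=4: 0+6=6 >5, r--
l=2 r=3: 0+3=3 <5, l++

no pair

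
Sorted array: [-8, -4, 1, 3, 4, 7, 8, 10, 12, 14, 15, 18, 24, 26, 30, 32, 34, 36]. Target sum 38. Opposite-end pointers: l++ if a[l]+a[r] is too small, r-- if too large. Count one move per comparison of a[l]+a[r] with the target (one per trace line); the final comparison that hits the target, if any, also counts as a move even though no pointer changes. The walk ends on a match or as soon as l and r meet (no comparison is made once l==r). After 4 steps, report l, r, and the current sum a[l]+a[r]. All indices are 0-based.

l=3, r=16, sum=37

l=0 r=17: -8+36=28 <38, l++
l=1 r=17: -4+36=32 <38, l++
l=2 r=17: 1+36=37 <38, l++
l=3 r=17: 3+36=39 >38, r--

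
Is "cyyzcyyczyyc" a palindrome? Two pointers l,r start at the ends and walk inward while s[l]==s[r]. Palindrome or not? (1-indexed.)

palindrome

[1,12] 'c'=='c' → l++,r--
[2,11] 'y'=='y' → l++,r--
[3,10] 'y'=='y' → l++,r--
[4,9] 'z'=='z' → l++,r--
[5,8] 'c'=='c' → l++,r--
[6,7] 'y'=='y' → l++,r--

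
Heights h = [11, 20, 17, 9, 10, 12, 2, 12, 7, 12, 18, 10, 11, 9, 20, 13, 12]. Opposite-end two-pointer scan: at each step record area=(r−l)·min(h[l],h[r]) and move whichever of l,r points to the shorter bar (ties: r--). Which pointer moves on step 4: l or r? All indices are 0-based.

[0,16] min(11,12)*16=176 best=176 * → l++
[1,16] min(20,12)*15=180 best=180 * → r--
[1,15] min(20,13)*14=182 best=182 * → r--
[1,14] min(20,20)*13=260 best=260 * → r--

r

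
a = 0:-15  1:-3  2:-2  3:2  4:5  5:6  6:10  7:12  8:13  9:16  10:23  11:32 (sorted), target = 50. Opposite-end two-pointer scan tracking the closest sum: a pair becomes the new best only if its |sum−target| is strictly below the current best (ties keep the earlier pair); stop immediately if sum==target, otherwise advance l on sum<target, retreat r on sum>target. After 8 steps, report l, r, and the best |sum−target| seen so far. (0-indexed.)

l=0 r=11: -15+32=17 d=33 *, l++
l=1 r=11: -3+32=29 d=21 *, l++
l=2 r=11: -2+32=30 d=20 *, l++
l=3 r=11: 2+32=34 d=16 *, l++
l=4 r=11: 5+32=37 d=13 *, l++
l=5 r=11: 6+32=38 d=12 *, l++
l=6 r=11: 10+32=42 d=8 *, l++
l=7 r=11: 12+32=44 d=6 *, l++

l=8, r=11, best |Δ|=6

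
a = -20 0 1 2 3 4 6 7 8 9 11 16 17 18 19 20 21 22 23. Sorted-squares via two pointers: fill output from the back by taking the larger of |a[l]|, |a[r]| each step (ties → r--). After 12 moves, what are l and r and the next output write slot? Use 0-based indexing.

[0,18] |-20|<=|23| out[18]=529 → r--
[0,17] |-20|<=|22| out[17]=484 → r--
[0,16] |-20|<=|21| out[16]=441 → r--
[0,15] |-20|<=|20| out[15]=400 → r--
[0,14] |-20|>|19| out[14]=400 → l++
[1,14] |0|<=|19| out[13]=361 → r--
[1,13] |0|<=|18| out[12]=324 → r--
[1,12] |0|<=|17| out[11]=289 → r--
[1,11] |0|<=|16| out[10]=256 → r--
[1,10] |0|<=|11| out[9]=121 → r--
[1,9] |0|<=|9| out[8]=81 → r--
[1,8] |0|<=|8| out[7]=64 → r--

l=1, r=7, next write slot=6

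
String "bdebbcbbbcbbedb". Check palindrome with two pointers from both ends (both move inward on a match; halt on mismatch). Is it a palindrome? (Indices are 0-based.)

palindrome

l=0 r=14: 'b'=='b', l++,r--
l=1 r=13: 'd'=='d', l++,r--
l=2 r=12: 'e'=='e', l++,r--
l=3 r=11: 'b'=='b', l++,r--
l=4 r=10: 'b'=='b', l++,r--
l=5 r=9: 'c'=='c', l++,r--
l=6 r=8: 'b'=='b', l++,r--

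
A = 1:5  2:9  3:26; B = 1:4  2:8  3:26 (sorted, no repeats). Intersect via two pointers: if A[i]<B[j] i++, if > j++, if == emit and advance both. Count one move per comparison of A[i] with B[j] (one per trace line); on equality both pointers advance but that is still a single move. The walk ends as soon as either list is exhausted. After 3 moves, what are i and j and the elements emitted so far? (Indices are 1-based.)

i=2, j=3, emitted=[]

[i=1,j=1] 5>4 → j++
[i=1,j=2] 5<8 → i++
[i=2,j=2] 9>8 → j++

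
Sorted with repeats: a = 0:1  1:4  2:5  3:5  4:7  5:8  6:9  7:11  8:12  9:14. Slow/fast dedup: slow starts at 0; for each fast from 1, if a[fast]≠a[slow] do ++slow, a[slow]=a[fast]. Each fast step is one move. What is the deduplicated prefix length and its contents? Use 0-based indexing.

slow=0 fast=1: a[fast]=4≠a[slow]=1 write a[1]=4, slow++,fast++
slow=1 fast=2: a[fast]=5≠a[slow]=4 write a[2]=5, slow++,fast++
slow=2 fast=3: a[fast]=5=a[slow] dup, fast++
slow=2 fast=4: a[fast]=7≠a[slow]=5 write a[3]=7, slow++,fast++
slow=3 fast=5: a[fast]=8≠a[slow]=7 write a[4]=8, slow++,fast++
slow=4 fast=6: a[fast]=9≠a[slow]=8 write a[5]=9, slow++,fast++
slow=5 fast=7: a[fast]=11≠a[slow]=9 write a[6]=11, slow++,fast++
slow=6 fast=8: a[fast]=12≠a[slow]=11 write a[7]=12, slow++,fast++
slow=7 fast=9: a[fast]=14≠a[slow]=12 write a[8]=14, slow++,fast++

length 9; prefix = [1, 4, 5, 7, 8, 9, 11, 12, 14]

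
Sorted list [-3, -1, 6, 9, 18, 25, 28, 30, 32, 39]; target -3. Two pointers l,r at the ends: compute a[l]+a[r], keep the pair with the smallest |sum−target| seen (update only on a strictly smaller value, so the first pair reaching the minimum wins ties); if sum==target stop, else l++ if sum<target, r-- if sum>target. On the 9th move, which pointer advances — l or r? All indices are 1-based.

l=1 r=10: -3+39=36 d=39 *, r--
l=1 r=9: -3+32=29 d=32 *, r--
l=1 r=8: -3+30=27 d=30 *, r--
l=1 r=7: -3+28=25 d=28 *, r--
l=1 r=6: -3+25=22 d=25 *, r--
l=1 r=5: -3+18=15 d=18 *, r--
l=1 r=4: -3+9=6 d=9 *, r--
l=1 r=3: -3+6=3 d=6 *, r--
l=1 r=2: -3+-1=-4 d=1 *, l++

l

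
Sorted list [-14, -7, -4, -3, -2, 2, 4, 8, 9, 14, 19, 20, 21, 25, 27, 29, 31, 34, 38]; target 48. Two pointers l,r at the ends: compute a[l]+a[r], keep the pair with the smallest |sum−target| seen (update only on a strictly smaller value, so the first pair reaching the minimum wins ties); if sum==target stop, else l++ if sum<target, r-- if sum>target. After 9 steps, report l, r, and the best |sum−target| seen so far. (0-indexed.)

l=9, r=18, best |Δ|=1

l=0 r=18: -14+38=24 d=24 *, l++
l=1 r=18: -7+38=31 d=17 *, l++
l=2 r=18: -4+38=34 d=14 *, l++
l=3 r=18: -3+38=35 d=13 *, l++
l=4 r=18: -2+38=36 d=12 *, l++
l=5 r=18: 2+38=40 d=8 *, l++
l=6 r=18: 4+38=42 d=6 *, l++
l=7 r=18: 8+38=46 d=2 *, l++
l=8 r=18: 9+38=47 d=1 *, l++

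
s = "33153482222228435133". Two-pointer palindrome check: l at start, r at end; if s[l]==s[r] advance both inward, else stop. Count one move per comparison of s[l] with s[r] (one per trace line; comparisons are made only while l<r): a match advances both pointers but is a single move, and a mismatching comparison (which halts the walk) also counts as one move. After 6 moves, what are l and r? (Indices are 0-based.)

l=0 r=19: '3'=='3', l++,r--
l=1 r=18: '3'=='3', l++,r--
l=2 r=17: '1'=='1', l++,r--
l=3 r=16: '5'=='5', l++,r--
l=4 r=15: '3'=='3', l++,r--
l=5 r=14: '4'=='4', l++,r--

l=6, r=13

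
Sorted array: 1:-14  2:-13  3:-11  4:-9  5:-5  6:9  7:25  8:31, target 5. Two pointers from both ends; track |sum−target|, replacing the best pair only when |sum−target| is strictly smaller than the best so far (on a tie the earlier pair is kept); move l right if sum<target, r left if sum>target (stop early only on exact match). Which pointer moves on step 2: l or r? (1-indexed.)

r

[1,8] -14+31=17 d=12 * → r--
[1,7] -14+25=11 d=6 * → r--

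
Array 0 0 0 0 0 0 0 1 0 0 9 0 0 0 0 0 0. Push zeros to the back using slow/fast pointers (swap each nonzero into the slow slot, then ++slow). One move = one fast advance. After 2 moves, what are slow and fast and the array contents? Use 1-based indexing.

slow=1, fast=3, a=[0, 0, 0, 0, 0, 0, 0, 1, 0, 0, 9, 0, 0, 0, 0, 0, 0]

(s=1,f=1) a[fast]=0 → fast++
(s=1,f=2) a[fast]=0 → fast++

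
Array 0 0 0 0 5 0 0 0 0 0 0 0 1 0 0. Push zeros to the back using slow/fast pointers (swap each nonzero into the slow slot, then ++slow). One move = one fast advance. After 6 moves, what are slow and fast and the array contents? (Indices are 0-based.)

slow=0 fast=0: a[fast]=0, fast++
slow=0 fast=1: a[fast]=0, fast++
slow=0 fast=2: a[fast]=0, fast++
slow=0 fast=3: a[fast]=0, fast++
slow=0 fast=4: a[fast]=5≠0 swap→a[0]=5, slow++,fast++
slow=1 fast=5: a[fast]=0, fast++

slow=1, fast=6, a=[5, 0, 0, 0, 0, 0, 0, 0, 0, 0, 0, 0, 1, 0, 0]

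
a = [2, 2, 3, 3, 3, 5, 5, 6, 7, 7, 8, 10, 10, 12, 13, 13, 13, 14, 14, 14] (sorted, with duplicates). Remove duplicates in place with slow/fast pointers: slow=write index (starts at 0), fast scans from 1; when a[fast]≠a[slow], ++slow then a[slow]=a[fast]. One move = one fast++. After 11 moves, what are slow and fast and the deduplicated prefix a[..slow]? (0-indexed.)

slow=6, fast=12, prefix=[2, 3, 5, 6, 7, 8, 10]

slow=0 fast=1: a[fast]=2=a[slow] dup, fast++
slow=0 fast=2: a[fast]=3≠a[slow]=2 write a[1]=3, slow++,fast++
slow=1 fast=3: a[fast]=3=a[slow] dup, fast++
slow=1 fast=4: a[fast]=3=a[slow] dup, fast++
slow=1 fast=5: a[fast]=5≠a[slow]=3 write a[2]=5, slow++,fast++
slow=2 fast=6: a[fast]=5=a[slow] dup, fast++
slow=2 fast=7: a[fast]=6≠a[slow]=5 write a[3]=6, slow++,fast++
slow=3 fast=8: a[fast]=7≠a[slow]=6 write a[4]=7, slow++,fast++
slow=4 fast=9: a[fast]=7=a[slow] dup, fast++
slow=4 fast=10: a[fast]=8≠a[slow]=7 write a[5]=8, slow++,fast++
slow=5 fast=11: a[fast]=10≠a[slow]=8 write a[6]=10, slow++,fast++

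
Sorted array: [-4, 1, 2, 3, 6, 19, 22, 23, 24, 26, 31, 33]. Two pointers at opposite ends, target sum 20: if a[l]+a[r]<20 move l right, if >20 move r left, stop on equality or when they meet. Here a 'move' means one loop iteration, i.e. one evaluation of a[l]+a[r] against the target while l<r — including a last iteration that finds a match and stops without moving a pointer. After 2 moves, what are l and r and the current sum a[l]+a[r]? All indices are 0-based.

l=0, r=9, sum=22

l=0 r=11: -4+33=29 >20, r--
l=0 r=10: -4+31=27 >20, r--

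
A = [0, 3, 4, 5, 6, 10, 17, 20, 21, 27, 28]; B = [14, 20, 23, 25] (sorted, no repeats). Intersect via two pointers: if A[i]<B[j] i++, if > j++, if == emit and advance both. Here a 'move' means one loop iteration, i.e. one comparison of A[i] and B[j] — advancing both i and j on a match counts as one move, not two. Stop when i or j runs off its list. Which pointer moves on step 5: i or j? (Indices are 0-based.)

i=0 j=0: 0<14, i++
i=1 j=0: 3<14, i++
i=2 j=0: 4<14, i++
i=3 j=0: 5<14, i++
i=4 j=0: 6<14, i++

i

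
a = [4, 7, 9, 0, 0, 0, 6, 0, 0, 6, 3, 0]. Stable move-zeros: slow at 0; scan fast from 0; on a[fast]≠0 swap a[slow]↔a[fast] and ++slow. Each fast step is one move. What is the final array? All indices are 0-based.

slow=0 fast=0: a[fast]=4≠0 swap→a[0]=4, slow++,fast++
slow=1 fast=1: a[fast]=7≠0 swap→a[1]=7, slow++,fast++
slow=2 fast=2: a[fast]=9≠0 swap→a[2]=9, slow++,fast++
slow=3 fast=3: a[fast]=0, fast++
slow=3 fast=4: a[fast]=0, fast++
slow=3 fast=5: a[fast]=0, fast++
slow=3 fast=6: a[fast]=6≠0 swap→a[3]=6, slow++,fast++
slow=4 fast=7: a[fast]=0, fast++
slow=4 fast=8: a[fast]=0, fast++
slow=4 fast=9: a[fast]=6≠0 swap→a[4]=6, slow++,fast++
slow=5 fast=10: a[fast]=3≠0 swap→a[5]=3, slow++,fast++
slow=6 fast=11: a[fast]=0, fast++

[4, 7, 9, 6, 6, 3, 0, 0, 0, 0, 0, 0]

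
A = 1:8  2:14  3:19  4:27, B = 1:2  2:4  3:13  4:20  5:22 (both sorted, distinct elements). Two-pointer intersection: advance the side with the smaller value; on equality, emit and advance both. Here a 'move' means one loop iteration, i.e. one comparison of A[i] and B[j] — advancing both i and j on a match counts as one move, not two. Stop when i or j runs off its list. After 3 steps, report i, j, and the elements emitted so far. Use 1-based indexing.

i=2, j=3, emitted=[]

i=1 j=1: 8>2, j++
i=1 j=2: 8>4, j++
i=1 j=3: 8<13, i++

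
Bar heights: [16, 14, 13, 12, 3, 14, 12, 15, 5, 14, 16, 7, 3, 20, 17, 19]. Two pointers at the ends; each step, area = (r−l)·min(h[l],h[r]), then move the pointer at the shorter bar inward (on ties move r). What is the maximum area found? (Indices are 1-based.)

l=1 r=16: min(16,19)*15=240 best=240 *, l++
l=2 r=16: min(14,19)*14=196 best=240, l++
l=3 r=16: min(13,19)*13=169 best=240, l++
l=4 r=16: min(12,19)*12=144 best=240, l++
l=5 r=16: min(3,19)*11=33 best=240, l++
l=6 r=16: min(14,19)*10=140 best=240, l++
l=7 r=16: min(12,19)*9=108 best=240, l++
l=8 r=16: min(15,19)*8=120 best=240, l++
l=9 r=16: min(5,19)*7=35 best=240, l++
l=10 r=16: min(14,19)*6=84 best=240, l++
l=11 r=16: min(16,19)*5=80 best=240, l++
l=12 r=16: min(7,19)*4=28 best=240, l++
l=13 r=16: min(3,19)*3=9 best=240, l++
l=14 r=16: min(20,19)*2=38 best=240, r--
l=14 r=15: min(20,17)*1=17 best=240, r--

max area = 240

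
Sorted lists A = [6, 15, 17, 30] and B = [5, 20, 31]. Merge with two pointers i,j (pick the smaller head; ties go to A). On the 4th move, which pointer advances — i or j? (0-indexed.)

i

i=0 j=0: A[i]=6>B[j]=5 take 5, j++
i=0 j=1: A[i]=6<=B[j]=20 take 6, i++
i=1 j=1: A[i]=15<=B[j]=20 take 15, i++
i=2 j=1: A[i]=17<=B[j]=20 take 17, i++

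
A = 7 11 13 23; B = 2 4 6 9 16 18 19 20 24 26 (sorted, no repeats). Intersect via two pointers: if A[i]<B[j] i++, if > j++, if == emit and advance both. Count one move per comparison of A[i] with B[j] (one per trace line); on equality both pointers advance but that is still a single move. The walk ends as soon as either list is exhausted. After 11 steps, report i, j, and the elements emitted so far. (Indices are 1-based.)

i=1 j=1: 7>2, j++
i=1 j=2: 7>4, j++
i=1 j=3: 7>6, j++
i=1 j=4: 7<9, i++
i=2 j=4: 11>9, j++
i=2 j=5: 11<16, i++
i=3 j=5: 13<16, i++
i=4 j=5: 23>16, j++
i=4 j=6: 23>18, j++
i=4 j=7: 23>19, j++
i=4 j=8: 23>20, j++

i=4, j=9, emitted=[]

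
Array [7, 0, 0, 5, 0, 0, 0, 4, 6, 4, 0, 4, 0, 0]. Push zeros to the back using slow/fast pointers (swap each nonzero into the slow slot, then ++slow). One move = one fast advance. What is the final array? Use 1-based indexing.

(s=1,f=1) a[fast]=7≠0 swap→a[1]=7 → slow++,fast++
(s=2,f=2) a[fast]=0 → fast++
(s=2,f=3) a[fast]=0 → fast++
(s=2,f=4) a[fast]=5≠0 swap→a[2]=5 → slow++,fast++
(s=3,f=5) a[fast]=0 → fast++
(s=3,f=6) a[fast]=0 → fast++
(s=3,f=7) a[fast]=0 → fast++
(s=3,f=8) a[fast]=4≠0 swap→a[3]=4 → slow++,fast++
(s=4,f=9) a[fast]=6≠0 swap→a[4]=6 → slow++,fast++
(s=5,f=10) a[fast]=4≠0 swap→a[5]=4 → slow++,fast++
(s=6,f=11) a[fast]=0 → fast++
(s=6,f=12) a[fast]=4≠0 swap→a[6]=4 → slow++,fast++
(s=7,f=13) a[fast]=0 → fast++
(s=7,f=14) a[fast]=0 → fast++

[7, 5, 4, 6, 4, 4, 0, 0, 0, 0, 0, 0, 0, 0]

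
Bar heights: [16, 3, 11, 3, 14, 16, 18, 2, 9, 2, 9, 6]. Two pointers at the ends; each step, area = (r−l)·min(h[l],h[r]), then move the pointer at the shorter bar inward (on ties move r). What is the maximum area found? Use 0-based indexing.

[0,11] min(16,6)*11=66 best=66 * → r--
[0,10] min(16,9)*10=90 best=90 * → r--
[0,9] min(16,2)*9=18 best=90 → r--
[0,8] min(16,9)*8=72 best=90 → r--
[0,7] min(16,2)*7=14 best=90 → r--
[0,6] min(16,18)*6=96 best=96 * → l++
[1,6] min(3,18)*5=15 best=96 → l++
[2,6] min(11,18)*4=44 best=96 → l++
[3,6] min(3,18)*3=9 best=96 → l++
[4,6] min(14,18)*2=28 best=96 → l++
[5,6] min(16,18)*1=16 best=96 → l++

max area = 96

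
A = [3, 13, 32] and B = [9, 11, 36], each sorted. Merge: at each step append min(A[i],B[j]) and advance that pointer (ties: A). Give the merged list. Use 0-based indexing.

i=0 j=0: A[i]=3<=B[j]=9 take 3, i++
i=1 j=0: A[i]=13>B[j]=9 take 9, j++
i=1 j=1: A[i]=13>B[j]=11 take 11, j++
i=1 j=2: A[i]=13<=B[j]=36 take 13, i++
i=2 j=2: A[i]=32<=B[j]=36 take 32, i++
i=3 j=2: A done, take B[j]=36, j++

[3, 9, 11, 13, 32, 36]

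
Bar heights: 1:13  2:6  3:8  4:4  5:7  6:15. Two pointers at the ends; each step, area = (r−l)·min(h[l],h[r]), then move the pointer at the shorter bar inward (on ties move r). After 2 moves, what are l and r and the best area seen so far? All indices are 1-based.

l=3, r=6, best area=65

[1,6] min(13,15)*5=65 best=65 * → l++
[2,6] min(6,15)*4=24 best=65 → l++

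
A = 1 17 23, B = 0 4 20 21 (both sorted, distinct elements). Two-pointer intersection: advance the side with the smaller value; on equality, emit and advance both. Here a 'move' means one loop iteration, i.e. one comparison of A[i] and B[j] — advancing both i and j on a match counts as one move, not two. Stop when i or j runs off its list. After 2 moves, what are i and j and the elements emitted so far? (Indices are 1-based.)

[i=1,j=1] 1>0 → j++
[i=1,j=2] 1<4 → i++

i=2, j=2, emitted=[]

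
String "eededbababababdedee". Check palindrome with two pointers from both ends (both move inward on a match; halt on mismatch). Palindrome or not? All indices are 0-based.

l=0 r=18: 'e'=='e', l++,r--
l=1 r=17: 'e'=='e', l++,r--
l=2 r=16: 'd'=='d', l++,r--
l=3 r=15: 'e'=='e', l++,r--
l=4 r=14: 'd'=='d', l++,r--
l=5 r=13: 'b'=='b', l++,r--
l=6 r=12: 'a'=='a', l++,r--
l=7 r=11: 'b'=='b', l++,r--
l=8 r=10: 'a'=='a', l++,r--

palindrome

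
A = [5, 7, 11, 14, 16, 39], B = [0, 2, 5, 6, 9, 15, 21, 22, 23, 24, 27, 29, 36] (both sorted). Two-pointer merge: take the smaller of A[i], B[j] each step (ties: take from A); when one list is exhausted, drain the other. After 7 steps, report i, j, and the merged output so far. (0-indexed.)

i=2, j=5, merged so far=[0, 2, 5, 5, 6, 7, 9]

[i=0,j=0] A[i]=5>B[j]=0 take 0 → j++
[i=0,j=1] A[i]=5>B[j]=2 take 2 → j++
[i=0,j=2] A[i]=5<=B[j]=5 take 5 → i++
[i=1,j=2] A[i]=7>B[j]=5 take 5 → j++
[i=1,j=3] A[i]=7>B[j]=6 take 6 → j++
[i=1,j=4] A[i]=7<=B[j]=9 take 7 → i++
[i=2,j=4] A[i]=11>B[j]=9 take 9 → j++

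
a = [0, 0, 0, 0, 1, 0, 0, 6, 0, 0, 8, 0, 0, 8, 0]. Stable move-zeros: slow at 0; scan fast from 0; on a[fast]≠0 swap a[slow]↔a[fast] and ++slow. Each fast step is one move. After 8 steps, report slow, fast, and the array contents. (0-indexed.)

(s=0,f=0) a[fast]=0 → fast++
(s=0,f=1) a[fast]=0 → fast++
(s=0,f=2) a[fast]=0 → fast++
(s=0,f=3) a[fast]=0 → fast++
(s=0,f=4) a[fast]=1≠0 swap→a[0]=1 → slow++,fast++
(s=1,f=5) a[fast]=0 → fast++
(s=1,f=6) a[fast]=0 → fast++
(s=1,f=7) a[fast]=6≠0 swap→a[1]=6 → slow++,fast++

slow=2, fast=8, a=[1, 6, 0, 0, 0, 0, 0, 0, 0, 0, 8, 0, 0, 8, 0]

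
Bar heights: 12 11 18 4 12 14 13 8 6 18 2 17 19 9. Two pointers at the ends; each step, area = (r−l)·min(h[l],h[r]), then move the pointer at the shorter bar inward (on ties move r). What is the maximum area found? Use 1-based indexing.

max area = 180

l=1 r=14: min(12,9)*13=117 best=117 *, r--
l=1 r=13: min(12,19)*12=144 best=144 *, l++
l=2 r=13: min(11,19)*11=121 best=144, l++
l=3 r=13: min(18,19)*10=180 best=180 *, l++
l=4 r=13: min(4,19)*9=36 best=180, l++
l=5 r=13: min(12,19)*8=96 best=180, l++
l=6 r=13: min(14,19)*7=98 best=180, l++
l=7 r=13: min(13,19)*6=78 best=180, l++
l=8 r=13: min(8,19)*5=40 best=180, l++
l=9 r=13: min(6,19)*4=24 best=180, l++
l=10 r=13: min(18,19)*3=54 best=180, l++
l=11 r=13: min(2,19)*2=4 best=180, l++
l=12 r=13: min(17,19)*1=17 best=180, l++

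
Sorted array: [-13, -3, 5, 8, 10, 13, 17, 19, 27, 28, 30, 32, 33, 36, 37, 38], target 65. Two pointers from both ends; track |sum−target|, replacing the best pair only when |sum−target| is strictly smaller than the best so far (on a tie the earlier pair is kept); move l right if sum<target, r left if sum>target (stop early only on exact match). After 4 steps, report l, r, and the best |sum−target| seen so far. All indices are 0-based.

[0,15] -13+38=25 d=40 * → l++
[1,15] -3+38=35 d=30 * → l++
[2,15] 5+38=43 d=22 * → l++
[3,15] 8+38=46 d=19 * → l++

l=4, r=15, best |Δ|=19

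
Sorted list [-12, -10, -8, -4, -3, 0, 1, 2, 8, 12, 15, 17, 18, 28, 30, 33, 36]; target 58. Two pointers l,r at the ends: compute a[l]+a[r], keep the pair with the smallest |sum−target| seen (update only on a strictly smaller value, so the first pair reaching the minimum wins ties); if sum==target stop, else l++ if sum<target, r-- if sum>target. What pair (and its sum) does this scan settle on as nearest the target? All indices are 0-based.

pair (28, 30) with sum 58 (|Δ|=0)

l=0 r=16: -12+36=24 d=34 *, l++
l=1 r=16: -10+36=26 d=32 *, l++
l=2 r=16: -8+36=28 d=30 *, l++
l=3 r=16: -4+36=32 d=26 *, l++
l=4 r=16: -3+36=33 d=25 *, l++
l=5 r=16: 0+36=36 d=22 *, l++
l=6 r=16: 1+36=37 d=21 *, l++
l=7 r=16: 2+36=38 d=20 *, l++
l=8 r=16: 8+36=44 d=14 *, l++
l=9 r=16: 12+36=48 d=10 *, l++
l=10 r=16: 15+36=51 d=7 *, l++
l=11 r=16: 17+36=53 d=5 *, l++
l=12 r=16: 18+36=54 d=4 *, l++
l=13 r=16: 28+36=64 d=6, r--
l=13 r=15: 28+33=61 d=3 *, r--
l=13 r=14: 28+30=58 d=0 *, stop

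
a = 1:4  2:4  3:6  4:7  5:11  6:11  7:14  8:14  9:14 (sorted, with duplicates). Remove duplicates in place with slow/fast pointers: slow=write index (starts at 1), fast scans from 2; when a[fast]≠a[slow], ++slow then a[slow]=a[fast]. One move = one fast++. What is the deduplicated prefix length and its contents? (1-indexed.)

length 5; prefix = [4, 6, 7, 11, 14]

(s=1,f=2) a[fast]=4=a[slow] dup → fast++
(s=1,f=3) a[fast]=6≠a[slow]=4 write a[2]=6 → slow++,fast++
(s=2,f=4) a[fast]=7≠a[slow]=6 write a[3]=7 → slow++,fast++
(s=3,f=5) a[fast]=11≠a[slow]=7 write a[4]=11 → slow++,fast++
(s=4,f=6) a[fast]=11=a[slow] dup → fast++
(s=4,f=7) a[fast]=14≠a[slow]=11 write a[5]=14 → slow++,fast++
(s=5,f=8) a[fast]=14=a[slow] dup → fast++
(s=5,f=9) a[fast]=14=a[slow] dup → fast++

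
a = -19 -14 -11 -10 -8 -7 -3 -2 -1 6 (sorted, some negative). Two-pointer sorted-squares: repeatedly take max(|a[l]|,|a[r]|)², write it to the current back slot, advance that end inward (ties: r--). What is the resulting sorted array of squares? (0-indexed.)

[1, 4, 9, 36, 49, 64, 100, 121, 196, 361]

[0,9] |-19|>|6| out[9]=361 → l++
[1,9] |-14|>|6| out[8]=196 → l++
[2,9] |-11|>|6| out[7]=121 → l++
[3,9] |-10|>|6| out[6]=100 → l++
[4,9] |-8|>|6| out[5]=64 → l++
[5,9] |-7|>|6| out[4]=49 → l++
[6,9] |-3|<=|6| out[3]=36 → r--
[6,8] |-3|>|-1| out[2]=9 → l++
[7,8] |-2|>|-1| out[1]=4 → l++
[8,8] |-1|<=|-1| out[0]=1 → r--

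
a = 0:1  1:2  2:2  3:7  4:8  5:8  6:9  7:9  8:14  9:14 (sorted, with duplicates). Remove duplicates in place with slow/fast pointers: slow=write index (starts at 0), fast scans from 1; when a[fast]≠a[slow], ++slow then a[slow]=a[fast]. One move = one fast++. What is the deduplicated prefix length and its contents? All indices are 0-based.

length 6; prefix = [1, 2, 7, 8, 9, 14]

slow=0 fast=1: a[fast]=2≠a[slow]=1 write a[1]=2, slow++,fast++
slow=1 fast=2: a[fast]=2=a[slow] dup, fast++
slow=1 fast=3: a[fast]=7≠a[slow]=2 write a[2]=7, slow++,fast++
slow=2 fast=4: a[fast]=8≠a[slow]=7 write a[3]=8, slow++,fast++
slow=3 fast=5: a[fast]=8=a[slow] dup, fast++
slow=3 fast=6: a[fast]=9≠a[slow]=8 write a[4]=9, slow++,fast++
slow=4 fast=7: a[fast]=9=a[slow] dup, fast++
slow=4 fast=8: a[fast]=14≠a[slow]=9 write a[5]=14, slow++,fast++
slow=5 fast=9: a[fast]=14=a[slow] dup, fast++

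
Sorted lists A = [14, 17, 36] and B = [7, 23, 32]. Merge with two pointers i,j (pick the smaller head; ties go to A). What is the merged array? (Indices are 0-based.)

[i=0,j=0] A[i]=14>B[j]=7 take 7 → j++
[i=0,j=1] A[i]=14<=B[j]=23 take 14 → i++
[i=1,j=1] A[i]=17<=B[j]=23 take 17 → i++
[i=2,j=1] A[i]=36>B[j]=23 take 23 → j++
[i=2,j=2] A[i]=36>B[j]=32 take 32 → j++
[i=2,j=3] B done, take A[i]=36 → i++

[7, 14, 17, 23, 32, 36]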